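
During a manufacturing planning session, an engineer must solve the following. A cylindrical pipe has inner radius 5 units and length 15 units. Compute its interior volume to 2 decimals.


Shape: cylinder
Radius r = 5 units, Height h = 15 units
Formula: V = pi * r^2 * h
r^2 = 25
V = pi * 25 * 15
V = 375 * pi
V = 1178.1
1178.1 units^3


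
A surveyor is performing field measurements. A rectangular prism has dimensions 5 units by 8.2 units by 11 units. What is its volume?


Shape: rectangular prism
l = 5 units, w = 8.2 units, h = 11 units
Formula: V = l * w * h
V = 5 * 8.2 * 11
V = 41 * 11
V = 451
451 units^3


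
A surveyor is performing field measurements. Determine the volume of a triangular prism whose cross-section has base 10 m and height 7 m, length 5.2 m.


Shape: triangular prism
Triangle base = 10 m, triangle height = 7 m, prism length L = 5.2 m
Formula: V = (1/2 * b * h_tri) * L
Cross-section area = 0.5 * 10 * 7 = 35
V = 35 * 5.2
V = 182
182 m^3


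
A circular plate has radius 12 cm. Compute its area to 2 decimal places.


Shape: circle
Radius r = 12 cm
Formula: A = pi * r^2
r^2 = 12^2 = 144
A = pi * 144
A = 452.39
452.39 cm^2


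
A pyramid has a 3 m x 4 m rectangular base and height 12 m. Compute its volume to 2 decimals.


Shape: rectangular pyramid
Base: 3 m x 4 m, Height h = 12 m
Formula: V = (1/3) * base_area * h
base_area = 3 * 4 = 12
base_area * h = 12 * 12 = 144
V = 144 / 3
V = 48
48 m^3


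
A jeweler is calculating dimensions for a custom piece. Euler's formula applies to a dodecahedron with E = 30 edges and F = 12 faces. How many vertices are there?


Polyhedron: dodecahedron
Euler's formula for convex polyhedra: V - E + F = 2
Given: E = 30 edges and F = 12 faces
Solve for V:
V = 2 + E - F = 2 + 30 - 12 = 20
20 vertices


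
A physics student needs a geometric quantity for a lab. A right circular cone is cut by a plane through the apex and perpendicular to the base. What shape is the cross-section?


Solid: right circular cone
Cutting plane: through the apex and perpendicular to the base
Visualize the intersection of the plane with the solid's surface.
The boundary of the cut region is a isosceles triangle.
isosceles triangle


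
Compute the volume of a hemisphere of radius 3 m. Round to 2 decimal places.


Shape: hemisphere (half of a sphere)
Radius r = 3 m
Formula: V = (1/2) * (4/3) * pi * r^3 = (2/3) * pi * r^3
r^3 = 27
(2/3) * 27 = 18
V = 18 * pi
V = 56.55
56.55 m^3


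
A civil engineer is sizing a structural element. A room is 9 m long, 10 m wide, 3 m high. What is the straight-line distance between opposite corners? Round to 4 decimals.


Shape: rectangular box (space diagonal)
l = 9 m, w = 10 m, h = 3 m
Visualize: the diagonal of the base, then a right triangle with that diagonal and the height.
Formula: d = sqrt(l^2 + w^2 + h^2)
l^2 + w^2 + h^2 = 81 + 100 + 9 = 190
d = sqrt(190)
d = 13.784
13.784 m


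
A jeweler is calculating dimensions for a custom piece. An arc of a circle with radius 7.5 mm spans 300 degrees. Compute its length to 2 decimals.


Shape: circular arc
Radius r = 7.5 mm, Angle = 300 degrees
Formula: L = (angle/360) * 2 * pi * r
2 * pi * r = 15 * pi
L = (300/360) * 15 * pi
L = 12.5 * pi
L = 39.27
39.27 mm


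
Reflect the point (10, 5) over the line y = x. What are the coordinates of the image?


Transformation: reflection
Original point: (10, 5)
Rule for reflection over y = x: (x, y) -> (y, x)
Apply: (10, 5) -> (5, 10)
(5, 10)


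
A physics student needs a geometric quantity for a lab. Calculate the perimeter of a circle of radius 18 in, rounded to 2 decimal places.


Shape: circle
Radius r = 18 in
Formula: C = 2 * pi * r
C = 2 * pi * 18
C = 36 * pi
C = 113.1
113.1 in


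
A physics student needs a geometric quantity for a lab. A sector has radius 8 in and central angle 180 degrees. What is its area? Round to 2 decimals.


Shape: circular sector
Radius r = 8 in, Angle = 180 degrees
Formula: A = (angle/360) * pi * r^2
r^2 = 64
Fraction of circle = 180/360
A = (180/360) * pi * 64
A = 32 * pi
A = 100.53
100.53 in^2


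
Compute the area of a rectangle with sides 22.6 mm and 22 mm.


Shape: rectangle
Length l = 22.6 mm, Width w = 22 mm
Formula: A = l * w
A = 22.6 * 22
A = 497.2
497.2 mm^2


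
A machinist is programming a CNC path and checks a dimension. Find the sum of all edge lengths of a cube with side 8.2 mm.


Shape: cube
Side s = 8.2 mm
A cube has 12 edges, all equal.
Formula: total edge length = 12 * s
Total = 12 * 8.2
Total = 98.4
98.4 mm


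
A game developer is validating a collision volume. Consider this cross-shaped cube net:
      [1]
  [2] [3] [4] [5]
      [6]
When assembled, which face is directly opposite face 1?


Net: cross layout. Take square 3 as the base (bottom).
Fold the four squares in the horizontal row up around 3: 2 -> left, 4 -> right, 5 wraps to the top.
Fold 1 and 6 up from 3: 1 -> back, 6 -> front.
Opposite pairs are therefore: (1, 6), (2, 4), (3, 5).
Face 1 is opposite face 6.
face 6


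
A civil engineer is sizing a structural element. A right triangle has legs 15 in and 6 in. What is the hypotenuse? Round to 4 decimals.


Shape: right triangle
Legs a = 15 in, b = 6 in
Formula: c = sqrt(a^2 + b^2)
a^2 = 225, b^2 = 36
a^2 + b^2 = 261
c = sqrt(261)
c = 16.1555
16.1555 in


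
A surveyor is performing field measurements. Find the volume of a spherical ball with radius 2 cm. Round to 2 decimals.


Shape: sphere
Radius r = 2 cm
Formula: V = (4/3) * pi * r^3
r^3 = 8
(4/3) * 8 = 10.666667
V = 10.666667 * pi
V = 33.51
33.51 cm^3


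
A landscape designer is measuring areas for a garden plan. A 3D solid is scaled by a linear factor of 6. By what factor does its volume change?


Linear scale factor k = 6
Rule: under a linear scaling by k, volumes scale by k^3.
k^3 = 6 * 6 * 6
k^3 = 36 * 6
k^3 = 216
Volume scales by a factor of 216.
216 (dimensionless)


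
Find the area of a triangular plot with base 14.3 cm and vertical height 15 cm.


Shape: triangle
Base b = 14.3 cm, Height h = 15 cm
Formula: A = (1/2) * b * h
A = 0.5 * 14.3 * 15
A = 0.5 * 214.5
A = 107.25
107.25 cm^2


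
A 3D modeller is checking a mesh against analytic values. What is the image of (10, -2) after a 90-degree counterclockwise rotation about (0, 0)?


Transformation: rotation about the origin
Original point: (10, -2)
Rule for 90 deg counterclockwise: (x, y) -> (-y, x)
Apply: (10, -2) -> (2, 10)
(2, 10)


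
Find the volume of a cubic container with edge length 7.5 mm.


Shape: cube
Side s = 7.5 mm
Formula: V = s^3
V = 7.5 * 7.5 * 7.5
V = 56.25 * 7.5
V = 421.875
421.875 mm^3


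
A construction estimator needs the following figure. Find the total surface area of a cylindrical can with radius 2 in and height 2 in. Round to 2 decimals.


Shape: closed cylinder
Radius r = 2 in, Height h = 2 in
Formula: SA = 2*pi*r^2 + 2*pi*r*h = 2*pi*r*(r + h)
r + h = 4
2 * r * (r + h) = 2 * 2 * 4 = 16
SA = 16 * pi
SA = 50.27
50.27 in^2


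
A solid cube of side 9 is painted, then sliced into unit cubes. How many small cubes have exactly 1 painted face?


Large cube: 9 x 9 x 9, cut into unit cubes.
n = 9, so n - 2 = 7
Cubes with 1 painted face lie in the interior of each face.
A cube has 6 faces; each contributes (n - 2)^2 = 49 such cubes.
Count = 6 * 49 = 294
294 unit cubes


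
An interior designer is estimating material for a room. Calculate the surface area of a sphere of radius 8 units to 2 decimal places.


Shape: sphere
Radius r = 8 units
Formula: SA = 4 * pi * r^2
r^2 = 64
SA = 4 * pi * 64
SA = 256 * pi
SA = 804.25
804.25 units^2


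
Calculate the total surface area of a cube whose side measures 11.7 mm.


Shape: cube
Side s = 11.7 mm
A cube has 6 square faces.
Formula: SA = 6 * s^2
s^2 = 136.89
SA = 6 * 136.89
SA = 821.34
821.34 mm^2


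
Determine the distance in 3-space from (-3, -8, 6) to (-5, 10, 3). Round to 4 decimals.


3D distance between two points
P1 = (-3, -8, 6), P2 = (-5, 10, 3)
Formula: d = sqrt((x2-x1)^2 + (y2-y1)^2 + (z2-z1)^2)
dx = -5 - -3 = -2
dy = 10 - -8 = 18
dz = 3 - 6 = -3
dx^2 + dy^2 + dz^2 = 4 + 324 + 9 = 337
d = sqrt(337)
d = 18.3576
18.3576 units


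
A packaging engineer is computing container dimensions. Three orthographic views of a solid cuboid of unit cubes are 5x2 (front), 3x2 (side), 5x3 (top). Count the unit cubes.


Orthographic views of a solid rectangular block:
Front view 5 x 2 -> length = 5, height = 2
Side view 3 x 2 -> width = 3, height = 2 (consistent)
Top view 5 x 3 -> confirms length = 5, width = 3
The block is 5 x 3 x 2.
Total unit cubes = 5 * 3 * 2 = 30
30 unit cubes


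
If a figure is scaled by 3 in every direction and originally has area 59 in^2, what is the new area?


Linear scale factor k = 3
Original area = 59 in^2
Rule: under a linear scaling by k, areas scale by k^2.
k^2 = 3^2 = 9
New area = 59 * 9
New area = 531
531 in^2


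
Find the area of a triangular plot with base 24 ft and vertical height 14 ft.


Shape: triangle
Base b = 24 ft, Height h = 14 ft
Formula: A = (1/2) * b * h
A = 0.5 * 24 * 14
A = 0.5 * 336
A = 168
168 ft^2


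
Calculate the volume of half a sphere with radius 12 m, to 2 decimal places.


Shape: hemisphere (half of a sphere)
Radius r = 12 m
Formula: V = (1/2) * (4/3) * pi * r^3 = (2/3) * pi * r^3
r^3 = 1728
(2/3) * 1728 = 1152
V = 1152 * pi
V = 3619.11
3619.11 m^3


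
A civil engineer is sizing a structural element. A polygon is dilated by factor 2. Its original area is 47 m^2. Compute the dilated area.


Linear scale factor k = 2
Original area = 47 m^2
Rule: under a linear scaling by k, areas scale by k^2.
k^2 = 2^2 = 4
New area = 47 * 4
New area = 188
188 m^2


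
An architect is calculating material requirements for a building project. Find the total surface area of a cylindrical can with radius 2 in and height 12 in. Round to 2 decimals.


Shape: closed cylinder
Radius r = 2 in, Height h = 12 in
Formula: SA = 2*pi*r^2 + 2*pi*r*h = 2*pi*r*(r + h)
r + h = 14
2 * r * (r + h) = 2 * 2 * 14 = 56
SA = 56 * pi
SA = 175.93
175.93 in^2


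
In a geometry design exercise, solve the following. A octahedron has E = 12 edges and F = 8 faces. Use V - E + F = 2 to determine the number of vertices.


Polyhedron: octahedron
Euler's formula for convex polyhedra: V - E + F = 2
Given: E = 12 edges and F = 8 faces
Solve for V:
V = 2 + E - F = 2 + 12 - 8 = 6
6 vertices


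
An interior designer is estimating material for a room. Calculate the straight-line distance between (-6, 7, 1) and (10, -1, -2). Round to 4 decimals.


3D distance between two points
P1 = (-6, 7, 1), P2 = (10, -1, -2)
Formula: d = sqrt((x2-x1)^2 + (y2-y1)^2 + (z2-z1)^2)
dx = 10 - -6 = 16
dy = -1 - 7 = -8
dz = -2 - 1 = -3
dx^2 + dy^2 + dz^2 = 256 + 64 + 9 = 329
d = sqrt(329)
d = 18.1384
18.1384 units


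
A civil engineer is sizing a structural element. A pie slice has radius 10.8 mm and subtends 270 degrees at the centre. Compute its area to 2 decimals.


Shape: circular sector
Radius r = 10.8 mm, Angle = 270 degrees
Formula: A = (angle/360) * pi * r^2
r^2 = 116.64
Fraction of circle = 270/360
A = (270/360) * pi * 116.64
A = 87.48 * pi
A = 274.83
274.83 mm^2


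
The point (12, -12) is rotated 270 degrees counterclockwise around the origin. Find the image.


Transformation: rotation about the origin
Original point: (12, -12)
Rule for 270 deg counterclockwise: (x, y) -> (y, -x)
Apply: (12, -12) -> (-12, -12)
(-12, -12)


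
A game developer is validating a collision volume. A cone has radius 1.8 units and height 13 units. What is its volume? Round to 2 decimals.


Shape: cone
Radius r = 1.8 units, Height h = 13 units
Formula: V = (1/3) * pi * r^2 * h
r^2 = 3.24
pi * r^2 * h = pi * 3.24 * 13 = 42.12 * pi
V = 42.12 * pi / 3
V = 44.11
44.11 units^3


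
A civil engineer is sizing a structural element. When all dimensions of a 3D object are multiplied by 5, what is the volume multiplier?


Linear scale factor k = 5
Rule: under a linear scaling by k, volumes scale by k^3.
k^3 = 5 * 5 * 5
k^3 = 25 * 5
k^3 = 125
Volume scales by a factor of 125.
125 (dimensionless)


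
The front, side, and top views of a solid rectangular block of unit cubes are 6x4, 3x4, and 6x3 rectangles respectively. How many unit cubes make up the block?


Orthographic views of a solid rectangular block:
Front view 6 x 4 -> length = 6, height = 4
Side view 3 x 4 -> width = 3, height = 4 (consistent)
Top view 6 x 3 -> confirms length = 6, width = 3
The block is 6 x 3 x 4.
Total unit cubes = 6 * 3 * 4 = 72
72 unit cubes


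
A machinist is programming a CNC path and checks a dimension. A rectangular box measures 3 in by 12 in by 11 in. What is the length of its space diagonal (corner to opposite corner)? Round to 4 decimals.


Shape: rectangular box (space diagonal)
l = 3 in, w = 12 in, h = 11 in
Visualize: the diagonal of the base, then a right triangle with that diagonal and the height.
Formula: d = sqrt(l^2 + w^2 + h^2)
l^2 + w^2 + h^2 = 9 + 144 + 121 = 274
d = sqrt(274)
d = 16.5529
16.5529 in


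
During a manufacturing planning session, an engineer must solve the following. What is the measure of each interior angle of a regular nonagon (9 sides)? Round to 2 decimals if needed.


Shape: regular nonagon (9 sides)
Formula: interior angle = (n - 2) * 180 / n
(n - 2) = 7
(n - 2) * 180 = 1260
angle = 1260 / 9
angle = 140
140 degrees


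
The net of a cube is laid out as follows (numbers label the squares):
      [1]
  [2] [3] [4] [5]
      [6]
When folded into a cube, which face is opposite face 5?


Net: cross layout. Take square 3 as the base (bottom).
Fold the four squares in the horizontal row up around 3: 2 -> left, 4 -> right, 5 wraps to the top.
Fold 1 and 6 up from 3: 1 -> back, 6 -> front.
Opposite pairs are therefore: (1, 6), (2, 4), (3, 5).
Face 5 is opposite face 3.
face 3


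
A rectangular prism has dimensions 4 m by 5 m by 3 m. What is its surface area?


Shape: rectangular prism
l = 4 m, w = 5 m, h = 3 m
Formula: SA = 2(lw + lh + wh)
lw = 20, lh = 12, wh = 15
lw + lh + wh = 47
SA = 2 * 47
SA = 94
94 m^2


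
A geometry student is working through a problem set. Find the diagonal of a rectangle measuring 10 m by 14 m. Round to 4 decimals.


Shape: rectangle (diagonal via Pythagoras)
Sides: 10 m and 14 m
Formula: d = sqrt(l^2 + w^2)
l^2 = 100, w^2 = 196
l^2 + w^2 = 296
d = sqrt(296)
d = 17.2047
17.2047 m


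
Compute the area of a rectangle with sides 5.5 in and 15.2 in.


Shape: rectangle
Length l = 5.5 in, Width w = 15.2 in
Formula: A = l * w
A = 5.5 * 15.2
A = 83.6
83.6 in^2


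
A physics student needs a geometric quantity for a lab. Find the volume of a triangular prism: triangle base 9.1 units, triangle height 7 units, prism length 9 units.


Shape: triangular prism
Triangle base = 9.1 units, triangle height = 7 units, prism length L = 9 units
Formula: V = (1/2 * b * h_tri) * L
Cross-section area = 0.5 * 9.1 * 7 = 31.85
V = 31.85 * 9
V = 286.65
286.65 units^3


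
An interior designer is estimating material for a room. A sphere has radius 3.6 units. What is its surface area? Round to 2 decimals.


Shape: sphere
Radius r = 3.6 units
Formula: SA = 4 * pi * r^2
r^2 = 12.96
SA = 4 * pi * 12.96
SA = 51.84 * pi
SA = 162.86
162.86 units^2


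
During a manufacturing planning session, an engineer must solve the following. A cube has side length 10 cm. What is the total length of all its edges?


Shape: cube
Side s = 10 cm
A cube has 12 edges, all equal.
Formula: total edge length = 12 * s
Total = 12 * 10
Total = 120
120 cm


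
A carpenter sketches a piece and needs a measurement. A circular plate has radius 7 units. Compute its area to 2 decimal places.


Shape: circle
Radius r = 7 units
Formula: A = pi * r^2
r^2 = 7^2 = 49
A = pi * 49
A = 153.94
153.94 units^2


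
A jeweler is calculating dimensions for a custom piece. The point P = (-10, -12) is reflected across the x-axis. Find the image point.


Transformation: reflection
Original point: (-10, -12)
Rule for reflection over the x-axis: (x, y) -> (x, -y)
Apply: (-10, -12) -> (-10, 12)
(-10, 12)


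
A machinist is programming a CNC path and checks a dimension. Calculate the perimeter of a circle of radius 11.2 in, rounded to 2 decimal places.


Shape: circle
Radius r = 11.2 in
Formula: C = 2 * pi * r
C = 2 * pi * 11.2
C = 22.4 * pi
C = 70.37
70.37 in


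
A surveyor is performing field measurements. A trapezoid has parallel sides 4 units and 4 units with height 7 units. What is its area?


Shape: trapezoid
Parallel sides a = 4 units, b = 4 units; Height h = 7 units
Formula: A = (a + b) * h / 2
a + b = 4 + 4 = 8
A = 8 * 7 / 2
A = 56 / 2
A = 28
28 units^2


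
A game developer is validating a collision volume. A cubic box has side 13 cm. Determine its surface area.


Shape: cube
Side s = 13 cm
A cube has 6 square faces.
Formula: SA = 6 * s^2
s^2 = 169
SA = 6 * 169
SA = 1014
1014 cm^2


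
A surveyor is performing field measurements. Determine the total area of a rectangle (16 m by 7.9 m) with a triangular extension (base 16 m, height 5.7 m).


Composite shape: rectangle + triangle
Rectangle area = 16 * 7.9 = 126.4
Triangle area = 0.5 * 16 * 5.7 = 45.6
Total = 126.4 + 45.6
Total = 172
172 m^2


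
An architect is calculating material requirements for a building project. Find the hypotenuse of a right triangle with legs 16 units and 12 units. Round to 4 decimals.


Shape: right triangle
Legs a = 16 units, b = 12 units
Formula: c = sqrt(a^2 + b^2)
a^2 = 256, b^2 = 144
a^2 + b^2 = 400
c = sqrt(400)
c = 20.0
20 units


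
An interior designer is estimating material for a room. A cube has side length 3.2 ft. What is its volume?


Shape: cube
Side s = 3.2 ft
Formula: V = s^3
V = 3.2 * 3.2 * 3.2
V = 10.24 * 3.2
V = 32.768
32.768 ft^3


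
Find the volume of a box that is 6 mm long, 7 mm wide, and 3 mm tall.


Shape: rectangular prism
l = 6 mm, w = 7 mm, h = 3 mm
Formula: V = l * w * h
V = 6 * 7 * 3
V = 42 * 3
V = 126
126 mm^3


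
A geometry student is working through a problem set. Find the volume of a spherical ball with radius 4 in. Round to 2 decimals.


Shape: sphere
Radius r = 4 in
Formula: V = (4/3) * pi * r^3
r^3 = 64
(4/3) * 64 = 85.333333
V = 85.333333 * pi
V = 268.08
268.08 in^3


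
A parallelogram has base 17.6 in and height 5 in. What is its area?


Shape: parallelogram
Base b = 17.6 in, Height h = 5 in
Formula: A = b * h
A = 17.6 * 5
A = 88
88 in^2


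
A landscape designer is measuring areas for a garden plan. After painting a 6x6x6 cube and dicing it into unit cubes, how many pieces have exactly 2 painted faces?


Large cube: 6 x 6 x 6, cut into unit cubes.
n = 6, so n - 2 = 4
Cubes with 2 painted faces lie along the edges, excluding corners.
A cube has 12 edges; each contributes (n - 2) = 4 such cubes.
Count = 12 * 4 = 48
48 unit cubes


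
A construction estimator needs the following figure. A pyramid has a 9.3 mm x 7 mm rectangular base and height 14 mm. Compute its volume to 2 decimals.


Shape: rectangular pyramid
Base: 9.3 mm x 7 mm, Height h = 14 mm
Formula: V = (1/3) * base_area * h
base_area = 9.3 * 7 = 65.1
base_area * h = 65.1 * 14 = 911.4
V = 911.4 / 3
V = 303.8
303.8 mm^3


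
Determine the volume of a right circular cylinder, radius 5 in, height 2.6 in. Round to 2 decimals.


Shape: cylinder
Radius r = 5 in, Height h = 2.6 in
Formula: V = pi * r^2 * h
r^2 = 25
V = pi * 25 * 2.6
V = 65 * pi
V = 204.2
204.2 in^3


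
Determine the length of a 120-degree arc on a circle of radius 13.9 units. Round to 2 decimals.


Shape: circular arc
Radius r = 13.9 units, Angle = 120 degrees
Formula: L = (angle/360) * 2 * pi * r
2 * pi * r = 27.8 * pi
L = (120/360) * 27.8 * pi
L = 9.266667 * pi
L = 29.11
29.11 units


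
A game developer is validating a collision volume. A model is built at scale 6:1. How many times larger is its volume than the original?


Linear scale factor k = 6
Rule: under a linear scaling by k, volumes scale by k^3.
k^3 = 6 * 6 * 6
k^3 = 36 * 6
k^3 = 216
Volume scales by a factor of 216.
216 (dimensionless)


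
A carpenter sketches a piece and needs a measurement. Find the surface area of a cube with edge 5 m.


Shape: cube
Side s = 5 m
A cube has 6 square faces.
Formula: SA = 6 * s^2
s^2 = 25
SA = 6 * 25
SA = 150
150 m^2


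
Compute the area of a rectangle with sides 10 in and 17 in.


Shape: rectangle
Length l = 10 in, Width w = 17 in
Formula: A = l * w
A = 10 * 17
A = 170
170 in^2


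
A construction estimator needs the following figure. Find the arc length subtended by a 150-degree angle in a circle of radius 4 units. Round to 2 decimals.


Shape: circular arc
Radius r = 4 units, Angle = 150 degrees
Formula: L = (angle/360) * 2 * pi * r
2 * pi * r = 8 * pi
L = (150/360) * 8 * pi
L = 3.333333 * pi
L = 10.47
10.47 units


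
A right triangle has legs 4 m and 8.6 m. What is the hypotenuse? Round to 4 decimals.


Shape: right triangle
Legs a = 4 m, b = 8.6 m
Formula: c = sqrt(a^2 + b^2)
a^2 = 16, b^2 = 73.96
a^2 + b^2 = 89.96
c = sqrt(89.96)
c = 9.4847
9.4847 m


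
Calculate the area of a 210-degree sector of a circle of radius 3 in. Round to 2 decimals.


Shape: circular sector
Radius r = 3 in, Angle = 210 degrees
Formula: A = (angle/360) * pi * r^2
r^2 = 9
Fraction of circle = 210/360
A = (210/360) * pi * 9
A = 5.25 * pi
A = 16.49
16.49 in^2


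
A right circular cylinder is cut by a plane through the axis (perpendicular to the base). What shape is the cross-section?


Solid: right circular cylinder
Cutting plane: through the axis (perpendicular to the base)
Visualize the intersection of the plane with the solid's surface.
The boundary of the cut region is a rectangle.
rectangle


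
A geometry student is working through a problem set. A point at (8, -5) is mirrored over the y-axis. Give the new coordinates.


Transformation: reflection
Original point: (8, -5)
Rule for reflection over the y-axis: (x, y) -> (-x, y)
Apply: (8, -5) -> (-8, -5)
(-8, -5)


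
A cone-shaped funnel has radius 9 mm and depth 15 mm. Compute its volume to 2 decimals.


Shape: cone
Radius r = 9 mm, Height h = 15 mm
Formula: V = (1/3) * pi * r^2 * h
r^2 = 81
pi * r^2 * h = pi * 81 * 15 = 1215 * pi
V = 1215 * pi / 3
V = 1272.35
1272.35 mm^3


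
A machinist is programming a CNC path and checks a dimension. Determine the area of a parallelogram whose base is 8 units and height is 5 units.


Shape: parallelogram
Base b = 8 units, Height h = 5 units
Formula: A = b * h
A = 8 * 5
A = 40
40 units^2


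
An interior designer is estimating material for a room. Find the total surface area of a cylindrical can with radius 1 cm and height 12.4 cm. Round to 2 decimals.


Shape: closed cylinder
Radius r = 1 cm, Height h = 12.4 cm
Formula: SA = 2*pi*r^2 + 2*pi*r*h = 2*pi*r*(r + h)
r + h = 13.4
2 * r * (r + h) = 2 * 1 * 13.4 = 26.8
SA = 26.8 * pi
SA = 84.19
84.19 cm^2


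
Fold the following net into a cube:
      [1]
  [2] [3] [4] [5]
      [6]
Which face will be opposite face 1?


Net: cross layout. Take square 3 as the base (bottom).
Fold the four squares in the horizontal row up around 3: 2 -> left, 4 -> right, 5 wraps to the top.
Fold 1 and 6 up from 3: 1 -> back, 6 -> front.
Opposite pairs are therefore: (1, 6), (2, 4), (3, 5).
Face 1 is opposite face 6.
face 6


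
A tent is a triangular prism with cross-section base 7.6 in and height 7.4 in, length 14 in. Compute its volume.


Shape: triangular prism
Triangle base = 7.6 in, triangle height = 7.4 in, prism length L = 14 in
Formula: V = (1/2 * b * h_tri) * L
Cross-section area = 0.5 * 7.6 * 7.4 = 28.12
V = 28.12 * 14
V = 393.68
393.68 in^3


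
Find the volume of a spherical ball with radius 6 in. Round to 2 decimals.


Shape: sphere
Radius r = 6 in
Formula: V = (4/3) * pi * r^3
r^3 = 216
(4/3) * 216 = 288
V = 288 * pi
V = 904.78
904.78 in^3


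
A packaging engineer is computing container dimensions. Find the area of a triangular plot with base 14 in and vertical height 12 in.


Shape: triangle
Base b = 14 in, Height h = 12 in
Formula: A = (1/2) * b * h
A = 0.5 * 14 * 12
A = 0.5 * 168
A = 84
84 in^2


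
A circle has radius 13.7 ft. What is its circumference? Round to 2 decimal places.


Shape: circle
Radius r = 13.7 ft
Formula: C = 2 * pi * r
C = 2 * pi * 13.7
C = 27.4 * pi
C = 86.08
86.08 ft


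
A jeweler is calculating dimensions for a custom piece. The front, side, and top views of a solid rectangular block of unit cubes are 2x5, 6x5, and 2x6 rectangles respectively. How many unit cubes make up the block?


Orthographic views of a solid rectangular block:
Front view 2 x 5 -> length = 2, height = 5
Side view 6 x 5 -> width = 6, height = 5 (consistent)
Top view 2 x 6 -> confirms length = 2, width = 6
The block is 2 x 6 x 5.
Total unit cubes = 2 * 6 * 5 = 60
60 unit cubes


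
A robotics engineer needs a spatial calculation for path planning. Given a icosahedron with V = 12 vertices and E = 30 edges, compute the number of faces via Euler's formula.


Polyhedron: icosahedron
Euler's formula for convex polyhedra: V - E + F = 2
Given: V = 12 vertices and E = 30 edges
Solve for F:
F = 2 + E - V = 2 + 30 - 12 = 20
20 faces


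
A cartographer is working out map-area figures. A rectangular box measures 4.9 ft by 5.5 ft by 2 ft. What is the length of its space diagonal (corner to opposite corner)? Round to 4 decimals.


Shape: rectangular box (space diagonal)
l = 4.9 ft, w = 5.5 ft, h = 2 ft
Visualize: the diagonal of the base, then a right triangle with that diagonal and the height.
Formula: d = sqrt(l^2 + w^2 + h^2)
l^2 + w^2 + h^2 = 24.01 + 30.25 + 4 = 58.26
d = sqrt(58.26)
d = 7.6328
7.6328 ft


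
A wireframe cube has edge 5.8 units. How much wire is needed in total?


Shape: cube
Side s = 5.8 units
A cube has 12 edges, all equal.
Formula: total edge length = 12 * s
Total = 12 * 5.8
Total = 69.6
69.6 units


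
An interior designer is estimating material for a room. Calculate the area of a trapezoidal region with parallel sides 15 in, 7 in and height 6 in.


Shape: trapezoid
Parallel sides a = 15 in, b = 7 in; Height h = 6 in
Formula: A = (a + b) * h / 2
a + b = 15 + 7 = 22
A = 22 * 6 / 2
A = 132 / 2
A = 66
66 in^2


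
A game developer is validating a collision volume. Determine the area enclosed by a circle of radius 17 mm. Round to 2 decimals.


Shape: circle
Radius r = 17 mm
Formula: A = pi * r^2
r^2 = 17^2 = 289
A = pi * 289
A = 907.92
907.92 mm^2


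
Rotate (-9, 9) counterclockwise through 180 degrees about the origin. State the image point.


Transformation: rotation about the origin
Original point: (-9, 9)
Rule for 180 deg: (x, y) -> (-x, -y)
Apply: (-9, 9) -> (9, -9)
(9, -9)


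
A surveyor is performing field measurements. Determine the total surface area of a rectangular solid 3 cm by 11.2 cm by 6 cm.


Shape: rectangular prism
l = 3 cm, w = 11.2 cm, h = 6 cm
Formula: SA = 2(lw + lh + wh)
lw = 33.6, lh = 18, wh = 67.2
lw + lh + wh = 118.8
SA = 2 * 118.8
SA = 237.6
237.6 cm^2


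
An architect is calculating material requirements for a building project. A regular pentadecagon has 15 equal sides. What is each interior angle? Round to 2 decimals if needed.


Shape: regular pentadecagon (15 sides)
Formula: interior angle = (n - 2) * 180 / n
(n - 2) = 13
(n - 2) * 180 = 2340
angle = 2340 / 15
angle = 156
156 degrees


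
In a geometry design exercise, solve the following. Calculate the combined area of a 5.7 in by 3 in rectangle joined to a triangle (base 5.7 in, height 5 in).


Composite shape: rectangle + triangle
Rectangle area = 5.7 * 3 = 17.1
Triangle area = 0.5 * 5.7 * 5 = 14.25
Total = 17.1 + 14.25
Total = 31.35
31.35 in^2


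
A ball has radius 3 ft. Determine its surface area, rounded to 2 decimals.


Shape: sphere
Radius r = 3 ft
Formula: SA = 4 * pi * r^2
r^2 = 9
SA = 4 * pi * 9
SA = 36 * pi
SA = 113.1
113.1 ft^2


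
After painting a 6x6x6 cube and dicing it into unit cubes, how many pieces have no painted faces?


Large cube: 6 x 6 x 6, cut into unit cubes.
n = 6, so n - 2 = 4
Unpainted cubes form the interior (n - 2)^3 block.
(n - 2)^3 = 4^3 = 64
64 unit cubes


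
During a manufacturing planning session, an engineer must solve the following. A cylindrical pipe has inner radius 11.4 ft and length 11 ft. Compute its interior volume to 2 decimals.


Shape: cylinder
Radius r = 11.4 ft, Height h = 11 ft
Formula: V = pi * r^2 * h
r^2 = 129.96
V = pi * 129.96 * 11
V = 1429.56 * pi
V = 4491.1
4491.1 ft^3


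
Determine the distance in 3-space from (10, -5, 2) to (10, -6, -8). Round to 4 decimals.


3D distance between two points
P1 = (10, -5, 2), P2 = (10, -6, -8)
Formula: d = sqrt((x2-x1)^2 + (y2-y1)^2 + (z2-z1)^2)
dx = 10 - 10 = 0
dy = -6 - -5 = -1
dz = -8 - 2 = -10
dx^2 + dy^2 + dz^2 = 0 + 1 + 100 = 101
d = sqrt(101)
d = 10.0499
10.0499 units


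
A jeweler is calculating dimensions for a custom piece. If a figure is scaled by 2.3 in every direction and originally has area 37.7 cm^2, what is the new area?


Linear scale factor k = 2.3
Original area = 37.7 cm^2
Rule: under a linear scaling by k, areas scale by k^2.
k^2 = 2.3^2 = 5.29
New area = 37.7 * 5.29
New area = 199.433
199.433 cm^2


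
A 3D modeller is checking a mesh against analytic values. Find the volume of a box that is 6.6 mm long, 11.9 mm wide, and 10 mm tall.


Shape: rectangular prism
l = 6.6 mm, w = 11.9 mm, h = 10 mm
Formula: V = l * w * h
V = 6.6 * 11.9 * 10
V = 78.54 * 10
V = 785.4
785.4 mm^3


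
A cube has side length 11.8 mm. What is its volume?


Shape: cube
Side s = 11.8 mm
Formula: V = s^3
V = 11.8 * 11.8 * 11.8
V = 139.24 * 11.8
V = 1643.032
1643.032 mm^3


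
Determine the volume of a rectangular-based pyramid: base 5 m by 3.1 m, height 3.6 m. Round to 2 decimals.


Shape: rectangular pyramid
Base: 5 m x 3.1 m, Height h = 3.6 m
Formula: V = (1/3) * base_area * h
base_area = 5 * 3.1 = 15.5
base_area * h = 15.5 * 3.6 = 55.8
V = 55.8 / 3
V = 18.6
18.6 m^3


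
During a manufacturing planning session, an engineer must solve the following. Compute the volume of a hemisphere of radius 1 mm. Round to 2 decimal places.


Shape: hemisphere (half of a sphere)
Radius r = 1 mm
Formula: V = (1/2) * (4/3) * pi * r^3 = (2/3) * pi * r^3
r^3 = 1
(2/3) * 1 = 0.666667
V = 0.666667 * pi
V = 2.09
2.09 mm^3


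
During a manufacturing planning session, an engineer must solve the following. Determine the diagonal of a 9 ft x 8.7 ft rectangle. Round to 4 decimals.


Shape: rectangle (diagonal via Pythagoras)
Sides: 9 ft and 8.7 ft
Formula: d = sqrt(l^2 + w^2)
l^2 = 81, w^2 = 75.69
l^2 + w^2 = 156.69
d = sqrt(156.69)
d = 12.5176
12.5176 ft


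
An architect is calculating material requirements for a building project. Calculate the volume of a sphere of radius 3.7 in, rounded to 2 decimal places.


Shape: sphere
Radius r = 3.7 in
Formula: V = (4/3) * pi * r^3
r^3 = 50.653
(4/3) * 50.653 = 67.537333
V = 67.537333 * pi
V = 212.17
212.17 in^3


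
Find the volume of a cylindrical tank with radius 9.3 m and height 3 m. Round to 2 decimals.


Shape: cylinder
Radius r = 9.3 m, Height h = 3 m
Formula: V = pi * r^2 * h
r^2 = 86.49
V = pi * 86.49 * 3
V = 259.47 * pi
V = 815.15
815.15 m^3


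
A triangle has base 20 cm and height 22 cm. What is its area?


Shape: triangle
Base b = 20 cm, Height h = 22 cm
Formula: A = (1/2) * b * h
A = 0.5 * 20 * 22
A = 0.5 * 440
A = 220
220 cm^2


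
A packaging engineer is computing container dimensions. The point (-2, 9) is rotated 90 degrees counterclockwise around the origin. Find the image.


Transformation: rotation about the origin
Original point: (-2, 9)
Rule for 90 deg counterclockwise: (x, y) -> (-y, x)
Apply: (-2, 9) -> (-9, -2)
(-9, -2)


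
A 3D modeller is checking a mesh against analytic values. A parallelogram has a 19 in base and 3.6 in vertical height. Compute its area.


Shape: parallelogram
Base b = 19 in, Height h = 3.6 in
Formula: A = b * h
A = 19 * 3.6
A = 68.4
68.4 in^2


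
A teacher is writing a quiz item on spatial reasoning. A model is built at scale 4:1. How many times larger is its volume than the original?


Linear scale factor k = 4
Rule: under a linear scaling by k, volumes scale by k^3.
k^3 = 4 * 4 * 4
k^3 = 16 * 4
k^3 = 64
Volume scales by a factor of 64.
64 (dimensionless)


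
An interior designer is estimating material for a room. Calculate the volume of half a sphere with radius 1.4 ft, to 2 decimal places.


Shape: hemisphere (half of a sphere)
Radius r = 1.4 ft
Formula: V = (1/2) * (4/3) * pi * r^3 = (2/3) * pi * r^3
r^3 = 2.744
(2/3) * 2.744 = 1.829333
V = 1.829333 * pi
V = 5.75
5.75 ft^3


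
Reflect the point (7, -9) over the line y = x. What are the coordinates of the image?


Transformation: reflection
Original point: (7, -9)
Rule for reflection over y = x: (x, y) -> (y, x)
Apply: (7, -9) -> (-9, 7)
(-9, 7)


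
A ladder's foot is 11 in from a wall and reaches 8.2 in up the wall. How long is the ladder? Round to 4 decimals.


Shape: right triangle
Legs a = 11 in, b = 8.2 in
Formula: c = sqrt(a^2 + b^2)
a^2 = 121, b^2 = 67.24
a^2 + b^2 = 188.24
c = sqrt(188.24)
c = 13.7201
13.7201 in


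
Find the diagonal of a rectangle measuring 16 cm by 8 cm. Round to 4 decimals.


Shape: rectangle (diagonal via Pythagoras)
Sides: 16 cm and 8 cm
Formula: d = sqrt(l^2 + w^2)
l^2 = 256, w^2 = 64
l^2 + w^2 = 320
d = sqrt(320)
d = 17.8885
17.8885 cm


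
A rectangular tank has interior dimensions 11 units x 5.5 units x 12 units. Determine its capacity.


Shape: rectangular prism
l = 11 units, w = 5.5 units, h = 12 units
Formula: V = l * w * h
V = 11 * 5.5 * 12
V = 60.5 * 12
V = 726
726 units^3


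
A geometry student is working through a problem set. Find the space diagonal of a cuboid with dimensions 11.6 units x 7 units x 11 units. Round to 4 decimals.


Shape: rectangular box (space diagonal)
l = 11.6 units, w = 7 units, h = 11 units
Visualize: the diagonal of the base, then a right triangle with that diagonal and the height.
Formula: d = sqrt(l^2 + w^2 + h^2)
l^2 + w^2 + h^2 = 134.56 + 49 + 121 = 304.56
d = sqrt(304.56)
d = 17.4516
17.4516 units


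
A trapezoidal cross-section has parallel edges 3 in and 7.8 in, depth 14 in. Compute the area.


Shape: trapezoid
Parallel sides a = 3 in, b = 7.8 in; Height h = 14 in
Formula: A = (a + b) * h / 2
a + b = 3 + 7.8 = 10.8
A = 10.8 * 14 / 2
A = 151.2 / 2
A = 75.6
75.6 in^2


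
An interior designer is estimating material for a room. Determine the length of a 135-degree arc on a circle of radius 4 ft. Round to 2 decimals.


Shape: circular arc
Radius r = 4 ft, Angle = 135 degrees
Formula: L = (angle/360) * 2 * pi * r
2 * pi * r = 8 * pi
L = (135/360) * 8 * pi
L = 3 * pi
L = 9.42
9.42 ft


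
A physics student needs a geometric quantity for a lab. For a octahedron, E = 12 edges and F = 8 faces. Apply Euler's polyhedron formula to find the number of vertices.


Polyhedron: octahedron
Euler's formula for convex polyhedra: V - E + F = 2
Given: E = 12 edges and F = 8 faces
Solve for V:
V = 2 + E - F = 2 + 12 - 8 = 6
6 vertices


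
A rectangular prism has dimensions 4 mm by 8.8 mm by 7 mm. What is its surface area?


Shape: rectangular prism
l = 4 mm, w = 8.8 mm, h = 7 mm
Formula: SA = 2(lw + lh + wh)
lw = 35.2, lh = 28, wh = 61.6
lw + lh + wh = 124.8
SA = 2 * 124.8
SA = 249.6
249.6 mm^2


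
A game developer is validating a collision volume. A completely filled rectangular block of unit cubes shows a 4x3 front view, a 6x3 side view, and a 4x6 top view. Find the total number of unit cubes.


Orthographic views of a solid rectangular block:
Front view 4 x 3 -> length = 4, height = 3
Side view 6 x 3 -> width = 6, height = 3 (consistent)
Top view 4 x 6 -> confirms length = 4, width = 6
The block is 4 x 6 x 3.
Total unit cubes = 4 * 6 * 3 = 72
72 unit cubes


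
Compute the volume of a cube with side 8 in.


Shape: cube
Side s = 8 in
Formula: V = s^3
V = 8 * 8 * 8
V = 64 * 8
V = 512
512 in^3


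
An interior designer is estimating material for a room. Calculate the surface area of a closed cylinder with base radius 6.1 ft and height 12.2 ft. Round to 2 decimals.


Shape: closed cylinder
Radius r = 6.1 ft, Height h = 12.2 ft
Formula: SA = 2*pi*r^2 + 2*pi*r*h = 2*pi*r*(r + h)
r + h = 18.3
2 * r * (r + h) = 2 * 6.1 * 18.3 = 223.26
SA = 223.26 * pi
SA = 701.39
701.39 ft^2


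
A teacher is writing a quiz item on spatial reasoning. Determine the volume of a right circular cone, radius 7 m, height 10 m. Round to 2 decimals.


Shape: cone
Radius r = 7 m, Height h = 10 m
Formula: V = (1/3) * pi * r^2 * h
r^2 = 49
pi * r^2 * h = pi * 49 * 10 = 490 * pi
V = 490 * pi / 3
V = 513.13
513.13 m^3


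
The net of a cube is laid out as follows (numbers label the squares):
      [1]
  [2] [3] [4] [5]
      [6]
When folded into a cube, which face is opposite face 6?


Net: cross layout. Take square 3 as the base (bottom).
Fold the four squares in the horizontal row up around 3: 2 -> left, 4 -> right, 5 wraps to the top.
Fold 1 and 6 up from 3: 1 -> back, 6 -> front.
Opposite pairs are therefore: (1, 6), (2, 4), (3, 5).
Face 6 is opposite face 1.
face 1


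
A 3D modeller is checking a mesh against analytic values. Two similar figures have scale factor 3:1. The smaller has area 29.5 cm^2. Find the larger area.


Linear scale factor k = 3
Original area = 29.5 cm^2
Rule: under a linear scaling by k, areas scale by k^2.
k^2 = 3^2 = 9
New area = 29.5 * 9
New area = 265.5
265.5 cm^2


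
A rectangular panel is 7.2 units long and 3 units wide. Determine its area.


Shape: rectangle
Length l = 7.2 units, Width w = 3 units
Formula: A = l * w
A = 7.2 * 3
A = 21.6
21.6 units^2


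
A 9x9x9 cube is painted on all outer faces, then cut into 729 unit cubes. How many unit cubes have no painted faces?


Large cube: 9 x 9 x 9, cut into unit cubes.
n = 9, so n - 2 = 7
Unpainted cubes form the interior (n - 2)^3 block.
(n - 2)^3 = 7^3 = 343
343 unit cubes


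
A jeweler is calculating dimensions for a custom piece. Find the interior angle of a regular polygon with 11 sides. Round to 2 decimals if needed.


Shape: regular hendecagon (11 sides)
Formula: interior angle = (n - 2) * 180 / n
(n - 2) = 9
(n - 2) * 180 = 1620
angle = 1620 / 11
angle = 147.27
147.27 degrees


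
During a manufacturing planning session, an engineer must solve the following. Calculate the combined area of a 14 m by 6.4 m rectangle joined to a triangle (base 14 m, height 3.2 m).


Composite shape: rectangle + triangle
Rectangle area = 14 * 6.4 = 89.6
Triangle area = 0.5 * 14 * 3.2 = 22.4
Total = 89.6 + 22.4
Total = 112
112 m^2


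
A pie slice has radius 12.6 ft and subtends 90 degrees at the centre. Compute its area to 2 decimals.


Shape: circular sector
Radius r = 12.6 ft, Angle = 90 degrees
Formula: A = (angle/360) * pi * r^2
r^2 = 158.76
Fraction of circle = 90/360
A = (90/360) * pi * 158.76
A = 39.69 * pi
A = 124.69
124.69 ft^2


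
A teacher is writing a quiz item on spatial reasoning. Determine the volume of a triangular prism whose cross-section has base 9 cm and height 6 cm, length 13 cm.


Shape: triangular prism
Triangle base = 9 cm, triangle height = 6 cm, prism length L = 13 cm
Formula: V = (1/2 * b * h_tri) * L
Cross-section area = 0.5 * 9 * 6 = 27
V = 27 * 13
V = 351
351 cm^3


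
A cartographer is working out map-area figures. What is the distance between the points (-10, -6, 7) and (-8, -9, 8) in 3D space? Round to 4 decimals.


3D distance between two points
P1 = (-10, -6, 7), P2 = (-8, -9, 8)
Formula: d = sqrt((x2-x1)^2 + (y2-y1)^2 + (z2-z1)^2)
dx = -8 - -10 = 2
dy = -9 - -6 = -3
dz = 8 - 7 = 1
dx^2 + dy^2 + dz^2 = 4 + 9 + 1 = 14
d = sqrt(14)
d = 3.7417
3.7417 units


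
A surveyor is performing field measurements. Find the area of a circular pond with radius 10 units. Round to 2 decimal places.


Shape: circle
Radius r = 10 units
Formula: A = pi * r^2
r^2 = 10^2 = 100
A = pi * 100
A = 314.16
314.16 units^2
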